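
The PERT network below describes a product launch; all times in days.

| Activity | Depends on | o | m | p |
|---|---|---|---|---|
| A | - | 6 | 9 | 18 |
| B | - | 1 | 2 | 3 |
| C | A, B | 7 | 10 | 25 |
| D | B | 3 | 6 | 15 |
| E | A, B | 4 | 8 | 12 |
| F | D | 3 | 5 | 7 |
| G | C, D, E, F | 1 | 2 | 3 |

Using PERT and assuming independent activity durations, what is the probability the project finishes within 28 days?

0.865

te_A = (6 + 4·9 + 18)/6 = 60/6 = 10; σ²_A = ((18−6)/6)² = 4.000
te_B = (1 + 4·2 + 3)/6 = 12/6 = 2; σ²_B = ((3−1)/6)² = 0.111
te_C = (7 + 4·10 + 25)/6 = 72/6 = 12; σ²_C = ((25−7)/6)² = 9.000
te_D = (3 + 4·6 + 15)/6 = 42/6 = 7; σ²_D = ((15−3)/6)² = 4.000
te_E = (4 + 4·8 + 12)/6 = 48/6 = 8; σ²_E = ((12−4)/6)² = 1.778
te_F = (3 + 4·5 + 7)/6 = 30/6 = 5; σ²_F = ((7−3)/6)² = 0.444
te_G = (1 + 4·2 + 3)/6 = 12/6 = 2; σ²_G = ((3−1)/6)² = 0.111

Forward pass:
ES_A = 0; EF_A = 10
ES_B = 0; EF_B = 2
ES_C = max(EF_A=10, EF_B=2) = 10; EF_C = 10+12 = 22
ES_D = 2; EF_D = 2+7 = 9
ES_E = max(EF_A=10, EF_B=2) = 10; EF_E = 10+8 = 18
ES_F = 9; EF_F = 9+5 = 14
ES_G = max(EF_C=22, EF_D=9, EF_E=18, EF_F=14) = 22; EF_G = 22+2 = 24
Expected project duration μ = 24 days. Critical path: A → C → G.

Variance along critical path = 4.000 + 9.000 + 0.111 = 13.111; σ = √13.111 = 3.621 days.
Z = (28 − 24) / 3.621 = 1.105
P(T ≤ 28) = Φ(1.105) ≈ 0.865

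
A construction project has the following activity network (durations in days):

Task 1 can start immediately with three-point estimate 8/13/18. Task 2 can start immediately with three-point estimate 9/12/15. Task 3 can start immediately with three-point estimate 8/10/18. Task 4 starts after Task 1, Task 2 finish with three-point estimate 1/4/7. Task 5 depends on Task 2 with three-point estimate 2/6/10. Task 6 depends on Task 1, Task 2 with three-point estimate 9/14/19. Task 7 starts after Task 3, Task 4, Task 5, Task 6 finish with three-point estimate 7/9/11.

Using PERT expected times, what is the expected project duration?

te_Task 1 = (8 + 4·13 + 18)/6 = 78/6 = 13
te_Task 2 = (9 + 4·12 + 15)/6 = 72/6 = 12
te_Task 3 = (8 + 4·10 + 18)/6 = 66/6 = 11
te_Task 4 = (1 + 4·4 + 7)/6 = 24/6 = 4
te_Task 5 = (2 + 4·6 + 10)/6 = 36/6 = 6
te_Task 6 = (9 + 4·14 + 19)/6 = 84/6 = 14
te_Task 7 = (7 + 4·9 + 11)/6 = 54/6 = 9

Forward pass:
ES_Task 1 = 0; EF_Task 1 = 13
ES_Task 2 = 0; EF_Task 2 = 12
ES_Task 3 = 0; EF_Task 3 = 11
ES_Task 4 = max(EF_Task 1=13, EF_Task 2=12) = 13; EF_Task 4 = 13+4 = 17
ES_Task 5 = 12; EF_Task 5 = 12+6 = 18
ES_Task 6 = max(EF_Task 1=13, EF_Task 2=12) = 13; EF_Task 6 = 13+14 = 27
ES_Task 7 = max(EF_Task 3=11, EF_Task 4=17, EF_Task 5=18, EF_Task 6=27) = 27; EF_Task 7 = 27+9 = 36
Expected project duration μ = 36 days. Critical path: Task 1 → Task 6 → Task 7.

36 days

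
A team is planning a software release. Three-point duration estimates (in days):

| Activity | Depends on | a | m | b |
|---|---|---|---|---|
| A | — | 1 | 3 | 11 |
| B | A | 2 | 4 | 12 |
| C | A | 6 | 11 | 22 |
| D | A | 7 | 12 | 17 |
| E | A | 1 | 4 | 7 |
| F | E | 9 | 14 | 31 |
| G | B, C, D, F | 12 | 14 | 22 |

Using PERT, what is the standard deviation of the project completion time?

te_A = (1 + 4·3 + 11)/6 = 24/6 = 4; σ²_A = ((11−1)/6)² = 2.778
te_B = (2 + 4·4 + 12)/6 = 30/6 = 5; σ²_B = ((12−2)/6)² = 2.778
te_C = (6 + 4·11 + 22)/6 = 72/6 = 12; σ²_C = ((22−6)/6)² = 7.111
te_D = (7 + 4·12 + 17)/6 = 72/6 = 12; σ²_D = ((17−7)/6)² = 2.778
te_E = (1 + 4·4 + 7)/6 = 24/6 = 4; σ²_E = ((7−1)/6)² = 1.000
te_F = (9 + 4·14 + 31)/6 = 96/6 = 16; σ²_F = ((31−9)/6)² = 13.444
te_G = (12 + 4·14 + 22)/6 = 90/6 = 15; σ²_G = ((22−12)/6)² = 2.778

Forward pass:
ES_A = 0; EF_A = 4
ES_B = 4; EF_B = 4+5 = 9
ES_C = 4; EF_C = 4+12 = 16
ES_D = 4; EF_D = 4+12 = 16
ES_E = 4; EF_E = 4+4 = 8
ES_F = 8; EF_F = 8+16 = 24
ES_G = max(EF_B=9, EF_C=16, EF_D=16, EF_F=24) = 24; EF_G = 24+15 = 39
Expected project duration μ = 39 days. Critical path: A → E → F → G.

Variance along critical path = 2.778 + 1.000 + 13.444 + 2.778 = 20.000
σ = √20.000 = 4.472 days

4.47 days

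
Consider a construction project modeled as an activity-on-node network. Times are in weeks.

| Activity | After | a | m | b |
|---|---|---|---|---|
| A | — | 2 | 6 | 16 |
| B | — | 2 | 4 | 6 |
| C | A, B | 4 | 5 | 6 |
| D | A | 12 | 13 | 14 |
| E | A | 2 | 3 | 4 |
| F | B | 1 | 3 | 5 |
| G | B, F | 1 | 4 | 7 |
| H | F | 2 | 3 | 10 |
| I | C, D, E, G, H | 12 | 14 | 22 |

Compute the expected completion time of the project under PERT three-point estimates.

35 weeks

te_A = (2 + 4·6 + 16)/6 = 42/6 = 7
te_B = (2 + 4·4 + 6)/6 = 24/6 = 4
te_C = (4 + 4·5 + 6)/6 = 30/6 = 5
te_D = (12 + 4·13 + 14)/6 = 78/6 = 13
te_E = (2 + 4·3 + 4)/6 = 18/6 = 3
te_F = (1 + 4·3 + 5)/6 = 18/6 = 3
te_G = (1 + 4·4 + 7)/6 = 24/6 = 4
te_H = (2 + 4·3 + 10)/6 = 24/6 = 4
te_I = (12 + 4·14 + 22)/6 = 90/6 = 15

Forward pass:
ES_A = 0; EF_A = 7
ES_B = 0; EF_B = 4
ES_C = max(EF_A=7, EF_B=4) = 7; EF_C = 7+5 = 12
ES_D = 7; EF_D = 7+13 = 20
ES_E = 7; EF_E = 7+3 = 10
ES_F = 4; EF_F = 4+3 = 7
ES_G = max(EF_B=4, EF_F=7) = 7; EF_G = 7+4 = 11
ES_H = 7; EF_H = 7+4 = 11
ES_I = max(EF_C=12, EF_D=20, EF_E=10, EF_G=11, EF_H=11) = 20; EF_I = 20+15 = 35
Expected project duration μ = 35 weeks. Critical path: A → D → I.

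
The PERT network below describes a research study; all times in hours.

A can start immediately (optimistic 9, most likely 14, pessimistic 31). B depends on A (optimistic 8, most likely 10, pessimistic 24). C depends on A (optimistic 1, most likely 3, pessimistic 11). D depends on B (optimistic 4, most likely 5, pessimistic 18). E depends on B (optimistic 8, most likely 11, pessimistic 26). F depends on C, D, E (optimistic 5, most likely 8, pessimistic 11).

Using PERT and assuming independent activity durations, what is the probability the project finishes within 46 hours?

te_A = (9 + 4·14 + 31)/6 = 96/6 = 16; σ²_A = ((31−9)/6)² = 13.444
te_B = (8 + 4·10 + 24)/6 = 72/6 = 12; σ²_B = ((24−8)/6)² = 7.111
te_C = (1 + 4·3 + 11)/6 = 24/6 = 4; σ²_C = ((11−1)/6)² = 2.778
te_D = (4 + 4·5 + 18)/6 = 42/6 = 7; σ²_D = ((18−4)/6)² = 5.444
te_E = (8 + 4·11 + 26)/6 = 78/6 = 13; σ²_E = ((26−8)/6)² = 9.000
te_F = (5 + 4·8 + 11)/6 = 48/6 = 8; σ²_F = ((11−5)/6)² = 1.000

Forward pass:
ES_A = 0; EF_A = 16
ES_B = 16; EF_B = 16+12 = 28
ES_C = 16; EF_C = 16+4 = 20
ES_D = 28; EF_D = 28+7 = 35
ES_E = 28; EF_E = 28+13 = 41
ES_F = max(EF_C=20, EF_D=35, EF_E=41) = 41; EF_F = 41+8 = 49
Expected project duration μ = 49 hours. Critical path: A → B → E → F.

Variance along critical path = 13.444 + 7.111 + 9.000 + 1.000 = 30.556; σ = √30.556 = 5.528 hours.
Z = (46 − 49) / 5.528 = -0.543
P(T ≤ 46) = Φ(-0.543) ≈ 0.294

0.294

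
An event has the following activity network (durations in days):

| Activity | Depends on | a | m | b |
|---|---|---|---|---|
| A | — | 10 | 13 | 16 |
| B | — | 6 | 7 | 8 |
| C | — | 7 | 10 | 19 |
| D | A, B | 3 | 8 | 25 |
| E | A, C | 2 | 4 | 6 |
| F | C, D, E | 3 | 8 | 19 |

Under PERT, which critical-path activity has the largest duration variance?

te_A = (10 + 4·13 + 16)/6 = 78/6 = 13; σ²_A = ((16−10)/6)² = 1.000
te_B = (6 + 4·7 + 8)/6 = 42/6 = 7; σ²_B = ((8−6)/6)² = 0.111
te_C = (7 + 4·10 + 19)/6 = 66/6 = 11; σ²_C = ((19−7)/6)² = 4.000
te_D = (3 + 4·8 + 25)/6 = 60/6 = 10; σ²_D = ((25−3)/6)² = 13.444
te_E = (2 + 4·4 + 6)/6 = 24/6 = 4; σ²_E = ((6−2)/6)² = 0.444
te_F = (3 + 4·8 + 19)/6 = 54/6 = 9; σ²_F = ((19−3)/6)² = 7.111

Forward pass:
ES_A = 0; EF_A = 13
ES_B = 0; EF_B = 7
ES_C = 0; EF_C = 11
ES_D = max(EF_A=13, EF_B=7) = 13; EF_D = 13+10 = 23
ES_E = max(EF_A=13, EF_C=11) = 13; EF_E = 13+4 = 17
ES_F = max(EF_C=11, EF_D=23, EF_E=17) = 23; EF_F = 23+9 = 32
Expected project duration μ = 32 days. Critical path: A → D → F.

Variances on critical path: σ²_A=1.000, σ²_D=13.444, σ²_F=7.111.
Largest is σ²_D = 13.444.

D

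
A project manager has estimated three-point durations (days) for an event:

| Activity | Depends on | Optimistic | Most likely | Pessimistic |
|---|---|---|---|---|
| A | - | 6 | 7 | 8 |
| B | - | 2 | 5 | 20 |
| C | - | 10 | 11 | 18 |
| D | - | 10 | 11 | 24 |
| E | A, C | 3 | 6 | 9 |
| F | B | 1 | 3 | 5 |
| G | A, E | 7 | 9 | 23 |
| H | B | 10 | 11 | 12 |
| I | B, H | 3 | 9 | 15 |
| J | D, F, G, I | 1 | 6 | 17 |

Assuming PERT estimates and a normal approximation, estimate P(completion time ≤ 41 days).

0.887

te_A = (6 + 4·7 + 8)/6 = 42/6 = 7; σ²_A = ((8−6)/6)² = 0.111
te_B = (2 + 4·5 + 20)/6 = 42/6 = 7; σ²_B = ((20−2)/6)² = 9.000
te_C = (10 + 4·11 + 18)/6 = 72/6 = 12; σ²_C = ((18−10)/6)² = 1.778
te_D = (10 + 4·11 + 24)/6 = 78/6 = 13; σ²_D = ((24−10)/6)² = 5.444
te_E = (3 + 4·6 + 9)/6 = 36/6 = 6; σ²_E = ((9−3)/6)² = 1.000
te_F = (1 + 4·3 + 5)/6 = 18/6 = 3; σ²_F = ((5−1)/6)² = 0.444
te_G = (7 + 4·9 + 23)/6 = 66/6 = 11; σ²_G = ((23−7)/6)² = 7.111
te_H = (10 + 4·11 + 12)/6 = 66/6 = 11; σ²_H = ((12−10)/6)² = 0.111
te_I = (3 + 4·9 + 15)/6 = 54/6 = 9; σ²_I = ((15−3)/6)² = 4.000
te_J = (1 + 4·6 + 17)/6 = 42/6 = 7; σ²_J = ((17−1)/6)² = 7.111

Forward pass:
ES_A = 0; EF_A = 7
ES_B = 0; EF_B = 7
ES_C = 0; EF_C = 12
ES_D = 0; EF_D = 13
ES_E = max(EF_A=7, EF_C=12) = 12; EF_E = 12+6 = 18
ES_F = 7; EF_F = 7+3 = 10
ES_G = max(EF_A=7, EF_E=18) = 18; EF_G = 18+11 = 29
ES_H = 7; EF_H = 7+11 = 18
ES_I = max(EF_B=7, EF_H=18) = 18; EF_I = 18+9 = 27
ES_J = max(EF_D=13, EF_F=10, EF_G=29, EF_I=27) = 29; EF_J = 29+7 = 36
Expected project duration μ = 36 days. Critical path: C → E → G → J.

Variance along critical path = 1.778 + 1.000 + 7.111 + 7.111 = 17.000; σ = √17.000 = 4.123 days.
Z = (41 − 36) / 4.123 = 1.213
P(T ≤ 41) = Φ(1.213) ≈ 0.887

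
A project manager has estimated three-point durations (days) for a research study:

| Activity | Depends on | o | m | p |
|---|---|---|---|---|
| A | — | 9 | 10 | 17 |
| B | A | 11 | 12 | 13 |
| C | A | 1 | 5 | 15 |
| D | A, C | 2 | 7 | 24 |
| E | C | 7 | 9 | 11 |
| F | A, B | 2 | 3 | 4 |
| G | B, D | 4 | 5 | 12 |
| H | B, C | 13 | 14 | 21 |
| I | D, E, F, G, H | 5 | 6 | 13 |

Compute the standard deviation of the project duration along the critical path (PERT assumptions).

2.33 days

te_A = (9 + 4·10 + 17)/6 = 66/6 = 11; σ²_A = ((17−9)/6)² = 1.778
te_B = (11 + 4·12 + 13)/6 = 72/6 = 12; σ²_B = ((13−11)/6)² = 0.111
te_C = (1 + 4·5 + 15)/6 = 36/6 = 6; σ²_C = ((15−1)/6)² = 5.444
te_D = (2 + 4·7 + 24)/6 = 54/6 = 9; σ²_D = ((24−2)/6)² = 13.444
te_E = (7 + 4·9 + 11)/6 = 54/6 = 9; σ²_E = ((11−7)/6)² = 0.444
te_F = (2 + 4·3 + 4)/6 = 18/6 = 3; σ²_F = ((4−2)/6)² = 0.111
te_G = (4 + 4·5 + 12)/6 = 36/6 = 6; σ²_G = ((12−4)/6)² = 1.778
te_H = (13 + 4·14 + 21)/6 = 90/6 = 15; σ²_H = ((21−13)/6)² = 1.778
te_I = (5 + 4·6 + 13)/6 = 42/6 = 7; σ²_I = ((13−5)/6)² = 1.778

Forward pass:
ES_A = 0; EF_A = 11
ES_B = 11; EF_B = 11+12 = 23
ES_C = 11; EF_C = 11+6 = 17
ES_D = max(EF_A=11, EF_C=17) = 17; EF_D = 17+9 = 26
ES_E = 17; EF_E = 17+9 = 26
ES_F = max(EF_A=11, EF_B=23) = 23; EF_F = 23+3 = 26
ES_G = max(EF_B=23, EF_D=26) = 26; EF_G = 26+6 = 32
ES_H = max(EF_B=23, EF_C=17) = 23; EF_H = 23+15 = 38
ES_I = max(EF_D=26, EF_E=26, EF_F=26, EF_G=32, EF_H=38) = 38; EF_I = 38+7 = 45
Expected project duration μ = 45 days. Critical path: A → B → H → I.

Variance along critical path = 1.778 + 0.111 + 1.778 + 1.778 = 5.444
σ = √5.444 = 2.333 days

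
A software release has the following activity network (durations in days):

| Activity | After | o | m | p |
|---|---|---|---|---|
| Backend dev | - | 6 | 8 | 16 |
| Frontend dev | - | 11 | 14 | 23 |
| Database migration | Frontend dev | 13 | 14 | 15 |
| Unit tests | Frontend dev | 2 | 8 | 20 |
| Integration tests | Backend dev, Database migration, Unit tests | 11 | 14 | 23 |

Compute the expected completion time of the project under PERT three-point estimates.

te_Backend dev = (6 + 4·8 + 16)/6 = 54/6 = 9
te_Frontend dev = (11 + 4·14 + 23)/6 = 90/6 = 15
te_Database migration = (13 + 4·14 + 15)/6 = 84/6 = 14
te_Unit tests = (2 + 4·8 + 20)/6 = 54/6 = 9
te_Integration tests = (11 + 4·14 + 23)/6 = 90/6 = 15

Forward pass:
ES_Backend dev = 0; EF_Backend dev = 9
ES_Frontend dev = 0; EF_Frontend dev = 15
ES_Database migration = 15; EF_Database migration = 15+14 = 29
ES_Unit tests = 15; EF_Unit tests = 15+9 = 24
ES_Integration tests = max(EF_Backend dev=9, EF_Database migration=29, EF_Unit tests=24) = 29; EF_Integration tests = 29+15 = 44
Expected project duration μ = 44 days. Critical path: Frontend dev → Database migration → Integration tests.

44 days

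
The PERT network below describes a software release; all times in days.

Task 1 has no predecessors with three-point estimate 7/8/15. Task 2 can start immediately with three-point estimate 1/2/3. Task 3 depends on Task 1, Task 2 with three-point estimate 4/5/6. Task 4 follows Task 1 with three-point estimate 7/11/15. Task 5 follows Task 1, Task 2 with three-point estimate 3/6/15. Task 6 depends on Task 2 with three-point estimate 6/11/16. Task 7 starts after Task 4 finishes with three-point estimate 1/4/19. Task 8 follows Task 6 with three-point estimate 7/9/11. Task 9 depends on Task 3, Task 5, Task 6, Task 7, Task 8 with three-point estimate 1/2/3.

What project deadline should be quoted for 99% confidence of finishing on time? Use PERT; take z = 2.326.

te_Task 1 = (7 + 4·8 + 15)/6 = 54/6 = 9; σ²_Task 1 = ((15−7)/6)² = 1.778
te_Task 2 = (1 + 4·2 + 3)/6 = 12/6 = 2; σ²_Task 2 = ((3−1)/6)² = 0.111
te_Task 3 = (4 + 4·5 + 6)/6 = 30/6 = 5; σ²_Task 3 = ((6−4)/6)² = 0.111
te_Task 4 = (7 + 4·11 + 15)/6 = 66/6 = 11; σ²_Task 4 = ((15−7)/6)² = 1.778
te_Task 5 = (3 + 4·6 + 15)/6 = 42/6 = 7; σ²_Task 5 = ((15−3)/6)² = 4.000
te_Task 6 = (6 + 4·11 + 16)/6 = 66/6 = 11; σ²_Task 6 = ((16−6)/6)² = 2.778
te_Task 7 = (1 + 4·4 + 19)/6 = 36/6 = 6; σ²_Task 7 = ((19−1)/6)² = 9.000
te_Task 8 = (7 + 4·9 + 11)/6 = 54/6 = 9; σ²_Task 8 = ((11−7)/6)² = 0.444
te_Task 9 = (1 + 4·2 + 3)/6 = 12/6 = 2; σ²_Task 9 = ((3−1)/6)² = 0.111

Forward pass:
ES_Task 1 = 0; EF_Task 1 = 9
ES_Task 2 = 0; EF_Task 2 = 2
ES_Task 3 = max(EF_Task 1=9, EF_Task 2=2) = 9; EF_Task 3 = 9+5 = 14
ES_Task 4 = 9; EF_Task 4 = 9+11 = 20
ES_Task 5 = max(EF_Task 1=9, EF_Task 2=2) = 9; EF_Task 5 = 9+7 = 16
ES_Task 6 = 2; EF_Task 6 = 2+11 = 13
ES_Task 7 = 20; EF_Task 7 = 20+6 = 26
ES_Task 8 = 13; EF_Task 8 = 13+9 = 22
ES_Task 9 = max(EF_Task 3=14, EF_Task 5=16, EF_Task 6=13, EF_Task 7=26, EF_Task 8=22) = 26; EF_Task 9 = 26+2 = 28
Expected project duration μ = 28 days. Critical path: Task 1 → Task 4 → Task 7 → Task 9.

Variance along critical path = 1.778 + 1.778 + 9.000 + 0.111 = 12.667; σ = 3.559 days.
D = μ + z·σ = 28 + 2.326·3.559 = 36.3 days

36.3 days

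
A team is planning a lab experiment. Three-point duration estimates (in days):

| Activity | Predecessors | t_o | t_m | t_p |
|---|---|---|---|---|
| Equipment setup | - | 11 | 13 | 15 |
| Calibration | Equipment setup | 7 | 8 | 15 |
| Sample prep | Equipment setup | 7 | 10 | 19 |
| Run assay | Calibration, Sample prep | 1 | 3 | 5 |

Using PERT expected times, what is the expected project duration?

te_Equipment setup = (11 + 4·13 + 15)/6 = 78/6 = 13
te_Calibration = (7 + 4·8 + 15)/6 = 54/6 = 9
te_Sample prep = (7 + 4·10 + 19)/6 = 66/6 = 11
te_Run assay = (1 + 4·3 + 5)/6 = 18/6 = 3

Forward pass:
ES_Equipment setup = 0; EF_Equipment setup = 13
ES_Calibration = 13; EF_Calibration = 13+9 = 22
ES_Sample prep = 13; EF_Sample prep = 13+11 = 24
ES_Run assay = max(EF_Calibration=22, EF_Sample prep=24) = 24; EF_Run assay = 24+3 = 27
Expected project duration μ = 27 days. Critical path: Equipment setup → Sample prep → Run assay.

27 days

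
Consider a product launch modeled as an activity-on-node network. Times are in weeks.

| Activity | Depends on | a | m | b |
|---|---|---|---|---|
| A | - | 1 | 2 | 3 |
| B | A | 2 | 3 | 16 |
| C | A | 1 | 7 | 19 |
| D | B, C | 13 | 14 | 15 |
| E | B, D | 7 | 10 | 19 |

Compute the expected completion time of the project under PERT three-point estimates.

te_A = (1 + 4·2 + 3)/6 = 12/6 = 2
te_B = (2 + 4·3 + 16)/6 = 30/6 = 5
te_C = (1 + 4·7 + 19)/6 = 48/6 = 8
te_D = (13 + 4·14 + 15)/6 = 84/6 = 14
te_E = (7 + 4·10 + 19)/6 = 66/6 = 11

Forward pass:
ES_A = 0; EF_A = 2
ES_B = 2; EF_B = 2+5 = 7
ES_C = 2; EF_C = 2+8 = 10
ES_D = max(EF_B=7, EF_C=10) = 10; EF_D = 10+14 = 24
ES_E = max(EF_B=7, EF_D=24) = 24; EF_E = 24+11 = 35
Expected project duration μ = 35 weeks. Critical path: A → C → D → E.

35 weeks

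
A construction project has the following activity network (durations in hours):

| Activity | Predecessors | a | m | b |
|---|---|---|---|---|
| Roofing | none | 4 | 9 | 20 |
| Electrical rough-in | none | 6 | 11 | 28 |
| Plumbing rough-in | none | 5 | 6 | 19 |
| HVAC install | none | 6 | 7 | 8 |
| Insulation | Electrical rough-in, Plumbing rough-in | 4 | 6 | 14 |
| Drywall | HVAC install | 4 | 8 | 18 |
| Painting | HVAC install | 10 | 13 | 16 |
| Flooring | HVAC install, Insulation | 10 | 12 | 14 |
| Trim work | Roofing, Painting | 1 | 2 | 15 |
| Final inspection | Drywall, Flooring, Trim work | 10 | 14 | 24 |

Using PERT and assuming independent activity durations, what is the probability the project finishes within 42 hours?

te_Roofing = (4 + 4·9 + 20)/6 = 60/6 = 10; σ²_Roofing = ((20−4)/6)² = 7.111
te_Electrical rough-in = (6 + 4·11 + 28)/6 = 78/6 = 13; σ²_Electrical rough-in = ((28−6)/6)² = 13.444
te_Plumbing rough-in = (5 + 4·6 + 19)/6 = 48/6 = 8; σ²_Plumbing rough-in = ((19−5)/6)² = 5.444
te_HVAC install = (6 + 4·7 + 8)/6 = 42/6 = 7; σ²_HVAC install = ((8−6)/6)² = 0.111
te_Insulation = (4 + 4·6 + 14)/6 = 42/6 = 7; σ²_Insulation = ((14−4)/6)² = 2.778
te_Drywall = (4 + 4·8 + 18)/6 = 54/6 = 9; σ²_Drywall = ((18−4)/6)² = 5.444
te_Painting = (10 + 4·13 + 16)/6 = 78/6 = 13; σ²_Painting = ((16−10)/6)² = 1.000
te_Flooring = (10 + 4·12 + 14)/6 = 72/6 = 12; σ²_Flooring = ((14−10)/6)² = 0.444
te_Trim work = (1 + 4·2 + 15)/6 = 24/6 = 4; σ²_Trim work = ((15−1)/6)² = 5.444
te_Final inspection = (10 + 4·14 + 24)/6 = 90/6 = 15; σ²_Final inspection = ((24−10)/6)² = 5.444

Forward pass:
ES_Roofing = 0; EF_Roofing = 10
ES_Electrical rough-in = 0; EF_Electrical rough-in = 13
ES_Plumbing rough-in = 0; EF_Plumbing rough-in = 8
ES_HVAC install = 0; EF_HVAC install = 7
ES_Insulation = max(EF_Electrical rough-in=13, EF_Plumbing rough-in=8) = 13; EF_Insulation = 13+7 = 20
ES_Drywall = 7; EF_Drywall = 7+9 = 16
ES_Painting = 7; EF_Painting = 7+13 = 20
ES_Flooring = max(EF_HVAC install=7, EF_Insulation=20) = 20; EF_Flooring = 20+12 = 32
ES_Trim work = max(EF_Roofing=10, EF_Painting=20) = 20; EF_Trim work = 20+4 = 24
ES_Final inspection = max(EF_Drywall=16, EF_Flooring=32, EF_Trim work=24) = 32; EF_Final inspection = 32+15 = 47
Expected project duration μ = 47 hours. Critical path: Electrical rough-in → Insulation → Flooring → Final inspection.

Variance along critical path = 13.444 + 2.778 + 0.444 + 5.444 = 22.111; σ = √22.111 = 4.702 hours.
Z = (42 − 47) / 4.702 = -1.063
P(T ≤ 42) = Φ(-1.063) ≈ 0.144

0.144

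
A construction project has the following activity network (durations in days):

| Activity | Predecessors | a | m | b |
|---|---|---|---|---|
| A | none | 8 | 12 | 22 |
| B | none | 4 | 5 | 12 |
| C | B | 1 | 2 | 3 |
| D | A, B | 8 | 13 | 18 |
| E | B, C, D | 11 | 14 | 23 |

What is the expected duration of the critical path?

41 days

te_A = (8 + 4·12 + 22)/6 = 78/6 = 13
te_B = (4 + 4·5 + 12)/6 = 36/6 = 6
te_C = (1 + 4·2 + 3)/6 = 12/6 = 2
te_D = (8 + 4·13 + 18)/6 = 78/6 = 13
te_E = (11 + 4·14 + 23)/6 = 90/6 = 15

Forward pass:
ES_A = 0; EF_A = 13
ES_B = 0; EF_B = 6
ES_C = 6; EF_C = 6+2 = 8
ES_D = max(EF_A=13, EF_B=6) = 13; EF_D = 13+13 = 26
ES_E = max(EF_B=6, EF_C=8, EF_D=26) = 26; EF_E = 26+15 = 41
Expected project duration μ = 41 days. Critical path: A → D → E.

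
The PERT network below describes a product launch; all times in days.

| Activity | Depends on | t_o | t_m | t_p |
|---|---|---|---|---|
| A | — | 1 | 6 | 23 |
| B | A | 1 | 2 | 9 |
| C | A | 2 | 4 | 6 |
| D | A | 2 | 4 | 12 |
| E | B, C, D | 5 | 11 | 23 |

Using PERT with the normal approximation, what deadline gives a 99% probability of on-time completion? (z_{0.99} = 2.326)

36.7 days

te_A = (1 + 4·6 + 23)/6 = 48/6 = 8; σ²_A = ((23−1)/6)² = 13.444
te_B = (1 + 4·2 + 9)/6 = 18/6 = 3; σ²_B = ((9−1)/6)² = 1.778
te_C = (2 + 4·4 + 6)/6 = 24/6 = 4; σ²_C = ((6−2)/6)² = 0.444
te_D = (2 + 4·4 + 12)/6 = 30/6 = 5; σ²_D = ((12−2)/6)² = 2.778
te_E = (5 + 4·11 + 23)/6 = 72/6 = 12; σ²_E = ((23−5)/6)² = 9.000

Forward pass:
ES_A = 0; EF_A = 8
ES_B = 8; EF_B = 8+3 = 11
ES_C = 8; EF_C = 8+4 = 12
ES_D = 8; EF_D = 8+5 = 13
ES_E = max(EF_B=11, EF_C=12, EF_D=13) = 13; EF_E = 13+12 = 25
Expected project duration μ = 25 days. Critical path: A → D → E.

Variance along critical path = 13.444 + 2.778 + 9.000 = 25.222; σ = 5.022 days.
D = μ + z·σ = 25 + 2.326·5.022 = 36.7 days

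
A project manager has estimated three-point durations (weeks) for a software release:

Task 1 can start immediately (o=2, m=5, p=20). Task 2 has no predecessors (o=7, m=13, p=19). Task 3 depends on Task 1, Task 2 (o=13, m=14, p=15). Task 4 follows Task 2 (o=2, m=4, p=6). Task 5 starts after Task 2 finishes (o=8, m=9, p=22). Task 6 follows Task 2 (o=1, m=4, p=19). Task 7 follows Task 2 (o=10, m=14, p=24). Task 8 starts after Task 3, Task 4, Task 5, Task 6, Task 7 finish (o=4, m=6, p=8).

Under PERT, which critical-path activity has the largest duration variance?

Task 7

te_Task 1 = (2 + 4·5 + 20)/6 = 42/6 = 7; σ²_Task 1 = ((20−2)/6)² = 9.000
te_Task 2 = (7 + 4·13 + 19)/6 = 78/6 = 13; σ²_Task 2 = ((19−7)/6)² = 4.000
te_Task 3 = (13 + 4·14 + 15)/6 = 84/6 = 14; σ²_Task 3 = ((15−13)/6)² = 0.111
te_Task 4 = (2 + 4·4 + 6)/6 = 24/6 = 4; σ²_Task 4 = ((6−2)/6)² = 0.444
te_Task 5 = (8 + 4·9 + 22)/6 = 66/6 = 11; σ²_Task 5 = ((22−8)/6)² = 5.444
te_Task 6 = (1 + 4·4 + 19)/6 = 36/6 = 6; σ²_Task 6 = ((19−1)/6)² = 9.000
te_Task 7 = (10 + 4·14 + 24)/6 = 90/6 = 15; σ²_Task 7 = ((24−10)/6)² = 5.444
te_Task 8 = (4 + 4·6 + 8)/6 = 36/6 = 6; σ²_Task 8 = ((8−4)/6)² = 0.444

Forward pass:
ES_Task 1 = 0; EF_Task 1 = 7
ES_Task 2 = 0; EF_Task 2 = 13
ES_Task 3 = max(EF_Task 1=7, EF_Task 2=13) = 13; EF_Task 3 = 13+14 = 27
ES_Task 4 = 13; EF_Task 4 = 13+4 = 17
ES_Task 5 = 13; EF_Task 5 = 13+11 = 24
ES_Task 6 = 13; EF_Task 6 = 13+6 = 19
ES_Task 7 = 13; EF_Task 7 = 13+15 = 28
ES_Task 8 = max(EF_Task 3=27, EF_Task 4=17, EF_Task 5=24, EF_Task 6=19, EF_Task 7=28) = 28; EF_Task 8 = 28+6 = 34
Expected project duration μ = 34 weeks. Critical path: Task 2 → Task 7 → Task 8.

Variances on critical path: σ²_Task 2=4.000, σ²_Task 7=5.444, σ²_Task 8=0.444.
Largest is σ²_Task 7 = 5.444.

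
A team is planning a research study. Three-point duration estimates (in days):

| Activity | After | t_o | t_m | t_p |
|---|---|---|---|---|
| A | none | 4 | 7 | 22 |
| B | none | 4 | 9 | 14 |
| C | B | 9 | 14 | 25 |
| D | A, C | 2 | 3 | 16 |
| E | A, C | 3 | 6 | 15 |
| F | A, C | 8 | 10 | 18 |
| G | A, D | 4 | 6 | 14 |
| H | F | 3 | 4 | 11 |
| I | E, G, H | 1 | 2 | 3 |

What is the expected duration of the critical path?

te_A = (4 + 4·7 + 22)/6 = 54/6 = 9
te_B = (4 + 4·9 + 14)/6 = 54/6 = 9
te_C = (9 + 4·14 + 25)/6 = 90/6 = 15
te_D = (2 + 4·3 + 16)/6 = 30/6 = 5
te_E = (3 + 4·6 + 15)/6 = 42/6 = 7
te_F = (8 + 4·10 + 18)/6 = 66/6 = 11
te_G = (4 + 4·6 + 14)/6 = 42/6 = 7
te_H = (3 + 4·4 + 11)/6 = 30/6 = 5
te_I = (1 + 4·2 + 3)/6 = 12/6 = 2

Forward pass:
ES_A = 0; EF_A = 9
ES_B = 0; EF_B = 9
ES_C = 9; EF_C = 9+15 = 24
ES_D = max(EF_A=9, EF_C=24) = 24; EF_D = 24+5 = 29
ES_E = max(EF_A=9, EF_C=24) = 24; EF_E = 24+7 = 31
ES_F = max(EF_A=9, EF_C=24) = 24; EF_F = 24+11 = 35
ES_G = max(EF_A=9, EF_D=29) = 29; EF_G = 29+7 = 36
ES_H = 35; EF_H = 35+5 = 40
ES_I = max(EF_E=31, EF_G=36, EF_H=40) = 40; EF_I = 40+2 = 42
Expected project duration μ = 42 days. Critical path: B → C → F → H → I.

42 days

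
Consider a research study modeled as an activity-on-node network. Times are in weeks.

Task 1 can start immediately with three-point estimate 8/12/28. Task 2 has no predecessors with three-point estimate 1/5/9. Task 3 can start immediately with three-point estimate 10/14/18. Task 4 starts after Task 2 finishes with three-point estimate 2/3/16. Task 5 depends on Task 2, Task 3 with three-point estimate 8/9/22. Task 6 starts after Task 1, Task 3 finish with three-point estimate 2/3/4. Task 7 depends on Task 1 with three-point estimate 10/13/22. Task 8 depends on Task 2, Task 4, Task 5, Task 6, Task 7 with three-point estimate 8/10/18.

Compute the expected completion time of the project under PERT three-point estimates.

te_Task 1 = (8 + 4·12 + 28)/6 = 84/6 = 14
te_Task 2 = (1 + 4·5 + 9)/6 = 30/6 = 5
te_Task 3 = (10 + 4·14 + 18)/6 = 84/6 = 14
te_Task 4 = (2 + 4·3 + 16)/6 = 30/6 = 5
te_Task 5 = (8 + 4·9 + 22)/6 = 66/6 = 11
te_Task 6 = (2 + 4·3 + 4)/6 = 18/6 = 3
te_Task 7 = (10 + 4·13 + 22)/6 = 84/6 = 14
te_Task 8 = (8 + 4·10 + 18)/6 = 66/6 = 11

Forward pass:
ES_Task 1 = 0; EF_Task 1 = 14
ES_Task 2 = 0; EF_Task 2 = 5
ES_Task 3 = 0; EF_Task 3 = 14
ES_Task 4 = 5; EF_Task 4 = 5+5 = 10
ES_Task 5 = max(EF_Task 2=5, EF_Task 3=14) = 14; EF_Task 5 = 14+11 = 25
ES_Task 6 = max(EF_Task 1=14, EF_Task 3=14) = 14; EF_Task 6 = 14+3 = 17
ES_Task 7 = 14; EF_Task 7 = 14+14 = 28
ES_Task 8 = max(EF_Task 2=5, EF_Task 4=10, EF_Task 5=25, EF_Task 6=17, EF_Task 7=28) = 28; EF_Task 8 = 28+11 = 39
Expected project duration μ = 39 weeks. Critical path: Task 1 → Task 7 → Task 8.

39 weeks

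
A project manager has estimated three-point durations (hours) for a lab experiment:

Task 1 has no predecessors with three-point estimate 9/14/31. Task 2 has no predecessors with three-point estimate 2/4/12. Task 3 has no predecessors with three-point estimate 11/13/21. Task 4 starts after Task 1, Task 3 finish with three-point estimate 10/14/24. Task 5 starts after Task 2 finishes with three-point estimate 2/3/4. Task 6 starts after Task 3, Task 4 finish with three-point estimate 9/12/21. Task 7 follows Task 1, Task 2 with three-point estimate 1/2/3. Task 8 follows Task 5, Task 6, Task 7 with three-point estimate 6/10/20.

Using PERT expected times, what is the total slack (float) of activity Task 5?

36 hours

te_Task 1 = (9 + 4·14 + 31)/6 = 96/6 = 16
te_Task 2 = (2 + 4·4 + 12)/6 = 30/6 = 5
te_Task 3 = (11 + 4·13 + 21)/6 = 84/6 = 14
te_Task 4 = (10 + 4·14 + 24)/6 = 90/6 = 15
te_Task 5 = (2 + 4·3 + 4)/6 = 18/6 = 3
te_Task 6 = (9 + 4·12 + 21)/6 = 78/6 = 13
te_Task 7 = (1 + 4·2 + 3)/6 = 12/6 = 2
te_Task 8 = (6 + 4·10 + 20)/6 = 66/6 = 11

Forward pass:
ES_Task 1 = 0; EF_Task 1 = 16
ES_Task 2 = 0; EF_Task 2 = 5
ES_Task 3 = 0; EF_Task 3 = 14
ES_Task 4 = max(EF_Task 1=16, EF_Task 3=14) = 16; EF_Task 4 = 16+15 = 31
ES_Task 5 = 5; EF_Task 5 = 5+3 = 8
ES_Task 6 = max(EF_Task 3=14, EF_Task 4=31) = 31; EF_Task 6 = 31+13 = 44
ES_Task 7 = max(EF_Task 1=16, EF_Task 2=5) = 16; EF_Task 7 = 16+2 = 18
ES_Task 8 = max(EF_Task 5=8, EF_Task 6=44, EF_Task 7=18) = 44; EF_Task 8 = 44+11 = 55
Expected project duration μ = 55 hours. Critical path: Task 1 → Task 4 → Task 6 → Task 8.

Backward pass:
LF_Task 8 = 55; LS_Task 8 = 55−11 = 44
LF_Task 7 = LS_Task 8 = 44; LS_Task 7 = 44−2 = 42
LF_Task 6 = LS_Task 8 = 44; LS_Task 6 = 44−13 = 31
LF_Task 5 = LS_Task 8 = 44; LS_Task 5 = 44−3 = 41
LF_Task 4 = LS_Task 6 = 31; LS_Task 4 = 31−15 = 16
LF_Task 3 = min(LS_Task 4=16, LS_Task 6=31) = 16; LS_Task 3 = 16−14 = 2
LF_Task 2 = min(LS_Task 5=41, LS_Task 7=42) = 41; LS_Task 2 = 41−5 = 36
LF_Task 1 = min(LS_Task 4=16, LS_Task 7=42) = 16; LS_Task 1 = 16−16 = 0
Slack_Task 5 = LS_Task 5 − ES_Task 5 = 41 − 5 = 36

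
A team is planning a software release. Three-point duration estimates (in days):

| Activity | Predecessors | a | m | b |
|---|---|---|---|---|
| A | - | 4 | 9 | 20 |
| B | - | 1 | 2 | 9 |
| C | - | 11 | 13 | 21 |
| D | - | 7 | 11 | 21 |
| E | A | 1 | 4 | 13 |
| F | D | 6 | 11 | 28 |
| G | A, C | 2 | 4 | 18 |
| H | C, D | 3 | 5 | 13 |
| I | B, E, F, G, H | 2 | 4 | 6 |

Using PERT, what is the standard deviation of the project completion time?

te_A = (4 + 4·9 + 20)/6 = 60/6 = 10; σ²_A = ((20−4)/6)² = 7.111
te_B = (1 + 4·2 + 9)/6 = 18/6 = 3; σ²_B = ((9−1)/6)² = 1.778
te_C = (11 + 4·13 + 21)/6 = 84/6 = 14; σ²_C = ((21−11)/6)² = 2.778
te_D = (7 + 4·11 + 21)/6 = 72/6 = 12; σ²_D = ((21−7)/6)² = 5.444
te_E = (1 + 4·4 + 13)/6 = 30/6 = 5; σ²_E = ((13−1)/6)² = 4.000
te_F = (6 + 4·11 + 28)/6 = 78/6 = 13; σ²_F = ((28−6)/6)² = 13.444
te_G = (2 + 4·4 + 18)/6 = 36/6 = 6; σ²_G = ((18−2)/6)² = 7.111
te_H = (3 + 4·5 + 13)/6 = 36/6 = 6; σ²_H = ((13−3)/6)² = 2.778
te_I = (2 + 4·4 + 6)/6 = 24/6 = 4; σ²_I = ((6−2)/6)² = 0.444

Forward pass:
ES_A = 0; EF_A = 10
ES_B = 0; EF_B = 3
ES_C = 0; EF_C = 14
ES_D = 0; EF_D = 12
ES_E = 10; EF_E = 10+5 = 15
ES_F = 12; EF_F = 12+13 = 25
ES_G = max(EF_A=10, EF_C=14) = 14; EF_G = 14+6 = 20
ES_H = max(EF_C=14, EF_D=12) = 14; EF_H = 14+6 = 20
ES_I = max(EF_B=3, EF_E=15, EF_F=25, EF_G=20, EF_H=20) = 25; EF_I = 25+4 = 29
Expected project duration μ = 29 days. Critical path: D → F → I.

Variance along critical path = 5.444 + 13.444 + 0.444 = 19.333
σ = √19.333 = 4.397 days

4.40 days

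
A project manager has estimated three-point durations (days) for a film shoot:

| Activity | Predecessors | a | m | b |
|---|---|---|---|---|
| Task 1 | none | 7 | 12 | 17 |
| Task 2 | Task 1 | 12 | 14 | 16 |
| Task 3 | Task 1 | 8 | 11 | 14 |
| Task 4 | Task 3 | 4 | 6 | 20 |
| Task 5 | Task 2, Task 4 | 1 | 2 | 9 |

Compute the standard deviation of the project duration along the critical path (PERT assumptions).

3.56 days

te_Task 1 = (7 + 4·12 + 17)/6 = 72/6 = 12; σ²_Task 1 = ((17−7)/6)² = 2.778
te_Task 2 = (12 + 4·14 + 16)/6 = 84/6 = 14; σ²_Task 2 = ((16−12)/6)² = 0.444
te_Task 3 = (8 + 4·11 + 14)/6 = 66/6 = 11; σ²_Task 3 = ((14−8)/6)² = 1.000
te_Task 4 = (4 + 4·6 + 20)/6 = 48/6 = 8; σ²_Task 4 = ((20−4)/6)² = 7.111
te_Task 5 = (1 + 4·2 + 9)/6 = 18/6 = 3; σ²_Task 5 = ((9−1)/6)² = 1.778

Forward pass:
ES_Task 1 = 0; EF_Task 1 = 12
ES_Task 2 = 12; EF_Task 2 = 12+14 = 26
ES_Task 3 = 12; EF_Task 3 = 12+11 = 23
ES_Task 4 = 23; EF_Task 4 = 23+8 = 31
ES_Task 5 = max(EF_Task 2=26, EF_Task 4=31) = 31; EF_Task 5 = 31+3 = 34
Expected project duration μ = 34 days. Critical path: Task 1 → Task 3 → Task 4 → Task 5.

Variance along critical path = 2.778 + 1.000 + 7.111 + 1.778 = 12.667
σ = √12.667 = 3.559 days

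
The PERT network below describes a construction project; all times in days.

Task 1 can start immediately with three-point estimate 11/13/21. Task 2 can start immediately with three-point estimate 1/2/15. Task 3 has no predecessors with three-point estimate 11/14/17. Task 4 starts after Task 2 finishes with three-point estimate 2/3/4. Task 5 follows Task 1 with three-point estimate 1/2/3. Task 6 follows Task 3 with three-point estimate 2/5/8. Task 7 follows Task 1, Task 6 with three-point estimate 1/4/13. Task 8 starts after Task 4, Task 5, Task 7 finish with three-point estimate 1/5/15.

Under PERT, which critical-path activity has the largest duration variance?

Task 8

te_Task 1 = (11 + 4·13 + 21)/6 = 84/6 = 14; σ²_Task 1 = ((21−11)/6)² = 2.778
te_Task 2 = (1 + 4·2 + 15)/6 = 24/6 = 4; σ²_Task 2 = ((15−1)/6)² = 5.444
te_Task 3 = (11 + 4·14 + 17)/6 = 84/6 = 14; σ²_Task 3 = ((17−11)/6)² = 1.000
te_Task 4 = (2 + 4·3 + 4)/6 = 18/6 = 3; σ²_Task 4 = ((4−2)/6)² = 0.111
te_Task 5 = (1 + 4·2 + 3)/6 = 12/6 = 2; σ²_Task 5 = ((3−1)/6)² = 0.111
te_Task 6 = (2 + 4·5 + 8)/6 = 30/6 = 5; σ²_Task 6 = ((8−2)/6)² = 1.000
te_Task 7 = (1 + 4·4 + 13)/6 = 30/6 = 5; σ²_Task 7 = ((13−1)/6)² = 4.000
te_Task 8 = (1 + 4·5 + 15)/6 = 36/6 = 6; σ²_Task 8 = ((15−1)/6)² = 5.444

Forward pass:
ES_Task 1 = 0; EF_Task 1 = 14
ES_Task 2 = 0; EF_Task 2 = 4
ES_Task 3 = 0; EF_Task 3 = 14
ES_Task 4 = 4; EF_Task 4 = 4+3 = 7
ES_Task 5 = 14; EF_Task 5 = 14+2 = 16
ES_Task 6 = 14; EF_Task 6 = 14+5 = 19
ES_Task 7 = max(EF_Task 1=14, EF_Task 6=19) = 19; EF_Task 7 = 19+5 = 24
ES_Task 8 = max(EF_Task 4=7, EF_Task 5=16, EF_Task 7=24) = 24; EF_Task 8 = 24+6 = 30
Expected project duration μ = 30 days. Critical path: Task 3 → Task 6 → Task 7 → Task 8.

Variances on critical path: σ²_Task 3=1.000, σ²_Task 6=1.000, σ²_Task 7=4.000, σ²_Task 8=5.444.
Largest is σ²_Task 8 = 5.444.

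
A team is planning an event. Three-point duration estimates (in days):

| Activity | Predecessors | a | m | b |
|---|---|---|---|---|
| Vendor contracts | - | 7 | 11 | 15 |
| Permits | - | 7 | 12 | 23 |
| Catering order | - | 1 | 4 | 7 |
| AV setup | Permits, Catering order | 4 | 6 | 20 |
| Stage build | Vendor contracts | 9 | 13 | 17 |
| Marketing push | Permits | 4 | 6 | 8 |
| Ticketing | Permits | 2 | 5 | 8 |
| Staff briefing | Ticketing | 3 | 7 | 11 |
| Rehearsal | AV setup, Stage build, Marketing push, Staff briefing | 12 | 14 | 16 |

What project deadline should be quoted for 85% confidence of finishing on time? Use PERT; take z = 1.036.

42.3 days

te_Vendor contracts = (7 + 4·11 + 15)/6 = 66/6 = 11; σ²_Vendor contracts = ((15−7)/6)² = 1.778
te_Permits = (7 + 4·12 + 23)/6 = 78/6 = 13; σ²_Permits = ((23−7)/6)² = 7.111
te_Catering order = (1 + 4·4 + 7)/6 = 24/6 = 4; σ²_Catering order = ((7−1)/6)² = 1.000
te_AV setup = (4 + 4·6 + 20)/6 = 48/6 = 8; σ²_AV setup = ((20−4)/6)² = 7.111
te_Stage build = (9 + 4·13 + 17)/6 = 78/6 = 13; σ²_Stage build = ((17−9)/6)² = 1.778
te_Marketing push = (4 + 4·6 + 8)/6 = 36/6 = 6; σ²_Marketing push = ((8−4)/6)² = 0.444
te_Ticketing = (2 + 4·5 + 8)/6 = 30/6 = 5; σ²_Ticketing = ((8−2)/6)² = 1.000
te_Staff briefing = (3 + 4·7 + 11)/6 = 42/6 = 7; σ²_Staff briefing = ((11−3)/6)² = 1.778
te_Rehearsal = (12 + 4·14 + 16)/6 = 84/6 = 14; σ²_Rehearsal = ((16−12)/6)² = 0.444

Forward pass:
ES_Vendor contracts = 0; EF_Vendor contracts = 11
ES_Permits = 0; EF_Permits = 13
ES_Catering order = 0; EF_Catering order = 4
ES_AV setup = max(EF_Permits=13, EF_Catering order=4) = 13; EF_AV setup = 13+8 = 21
ES_Stage build = 11; EF_Stage build = 11+13 = 24
ES_Marketing push = 13; EF_Marketing push = 13+6 = 19
ES_Ticketing = 13; EF_Ticketing = 13+5 = 18
ES_Staff briefing = 18; EF_Staff briefing = 18+7 = 25
ES_Rehearsal = max(EF_AV setup=21, EF_Stage build=24, EF_Marketing push=19, EF_Staff briefing=25) = 25; EF_Rehearsal = 25+14 = 39
Expected project duration μ = 39 days. Critical path: Permits → Ticketing → Staff briefing → Rehearsal.

Variance along critical path = 7.111 + 1.000 + 1.778 + 0.444 = 10.333; σ = 3.215 days.
D = μ + z·σ = 39 + 1.036·3.215 = 42.3 days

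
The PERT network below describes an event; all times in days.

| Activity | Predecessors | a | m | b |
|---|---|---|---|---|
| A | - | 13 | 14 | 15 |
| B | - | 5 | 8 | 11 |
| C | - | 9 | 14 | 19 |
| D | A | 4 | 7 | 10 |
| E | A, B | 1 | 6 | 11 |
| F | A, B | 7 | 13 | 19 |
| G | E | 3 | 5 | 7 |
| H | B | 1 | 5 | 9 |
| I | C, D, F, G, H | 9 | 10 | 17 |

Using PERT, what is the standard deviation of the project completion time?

2.43 days

te_A = (13 + 4·14 + 15)/6 = 84/6 = 14; σ²_A = ((15−13)/6)² = 0.111
te_B = (5 + 4·8 + 11)/6 = 48/6 = 8; σ²_B = ((11−5)/6)² = 1.000
te_C = (9 + 4·14 + 19)/6 = 84/6 = 14; σ²_C = ((19−9)/6)² = 2.778
te_D = (4 + 4·7 + 10)/6 = 42/6 = 7; σ²_D = ((10−4)/6)² = 1.000
te_E = (1 + 4·6 + 11)/6 = 36/6 = 6; σ²_E = ((11−1)/6)² = 2.778
te_F = (7 + 4·13 + 19)/6 = 78/6 = 13; σ²_F = ((19−7)/6)² = 4.000
te_G = (3 + 4·5 + 7)/6 = 30/6 = 5; σ²_G = ((7−3)/6)² = 0.444
te_H = (1 + 4·5 + 9)/6 = 30/6 = 5; σ²_H = ((9−1)/6)² = 1.778
te_I = (9 + 4·10 + 17)/6 = 66/6 = 11; σ²_I = ((17−9)/6)² = 1.778

Forward pass:
ES_A = 0; EF_A = 14
ES_B = 0; EF_B = 8
ES_C = 0; EF_C = 14
ES_D = 14; EF_D = 14+7 = 21
ES_E = max(EF_A=14, EF_B=8) = 14; EF_E = 14+6 = 20
ES_F = max(EF_A=14, EF_B=8) = 14; EF_F = 14+13 = 27
ES_G = 20; EF_G = 20+5 = 25
ES_H = 8; EF_H = 8+5 = 13
ES_I = max(EF_C=14, EF_D=21, EF_F=27, EF_G=25, EF_H=13) = 27; EF_I = 27+11 = 38
Expected project duration μ = 38 days. Critical path: A → F → I.

Variance along critical path = 0.111 + 4.000 + 1.778 = 5.889
σ = √5.889 = 2.427 days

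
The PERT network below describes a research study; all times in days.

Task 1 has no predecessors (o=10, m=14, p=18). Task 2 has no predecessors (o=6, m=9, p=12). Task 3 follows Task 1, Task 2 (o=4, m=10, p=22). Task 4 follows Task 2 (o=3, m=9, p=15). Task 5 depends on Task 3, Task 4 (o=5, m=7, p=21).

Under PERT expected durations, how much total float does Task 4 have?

te_Task 1 = (10 + 4·14 + 18)/6 = 84/6 = 14
te_Task 2 = (6 + 4·9 + 12)/6 = 54/6 = 9
te_Task 3 = (4 + 4·10 + 22)/6 = 66/6 = 11
te_Task 4 = (3 + 4·9 + 15)/6 = 54/6 = 9
te_Task 5 = (5 + 4·7 + 21)/6 = 54/6 = 9

Forward pass:
ES_Task 1 = 0; EF_Task 1 = 14
ES_Task 2 = 0; EF_Task 2 = 9
ES_Task 3 = max(EF_Task 1=14, EF_Task 2=9) = 14; EF_Task 3 = 14+11 = 25
ES_Task 4 = 9; EF_Task 4 = 9+9 = 18
ES_Task 5 = max(EF_Task 3=25, EF_Task 4=18) = 25; EF_Task 5 = 25+9 = 34
Expected project duration μ = 34 days. Critical path: Task 1 → Task 3 → Task 5.

Backward pass:
LF_Task 5 = 34; LS_Task 5 = 34−9 = 25
LF_Task 4 = LS_Task 5 = 25; LS_Task 4 = 25−9 = 16
LF_Task 3 = LS_Task 5 = 25; LS_Task 3 = 25−11 = 14
LF_Task 2 = min(LS_Task 3=14, LS_Task 4=16) = 14; LS_Task 2 = 14−9 = 5
LF_Task 1 = LS_Task 3 = 14; LS_Task 1 = 14−14 = 0
Slack_Task 4 = LS_Task 4 − ES_Task 4 = 16 − 9 = 7

7 days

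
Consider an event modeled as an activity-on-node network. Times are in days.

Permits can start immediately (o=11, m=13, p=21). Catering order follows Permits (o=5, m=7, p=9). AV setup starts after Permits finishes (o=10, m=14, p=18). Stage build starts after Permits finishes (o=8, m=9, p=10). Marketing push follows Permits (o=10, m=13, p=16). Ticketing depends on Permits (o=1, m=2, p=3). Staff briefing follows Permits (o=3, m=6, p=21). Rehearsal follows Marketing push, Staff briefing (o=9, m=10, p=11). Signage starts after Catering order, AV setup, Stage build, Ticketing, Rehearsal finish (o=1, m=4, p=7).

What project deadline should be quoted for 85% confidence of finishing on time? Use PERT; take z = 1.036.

43.3 days

te_Permits = (11 + 4·13 + 21)/6 = 84/6 = 14; σ²_Permits = ((21−11)/6)² = 2.778
te_Catering order = (5 + 4·7 + 9)/6 = 42/6 = 7; σ²_Catering order = ((9−5)/6)² = 0.444
te_AV setup = (10 + 4·14 + 18)/6 = 84/6 = 14; σ²_AV setup = ((18−10)/6)² = 1.778
te_Stage build = (8 + 4·9 + 10)/6 = 54/6 = 9; σ²_Stage build = ((10−8)/6)² = 0.111
te_Marketing push = (10 + 4·13 + 16)/6 = 78/6 = 13; σ²_Marketing push = ((16−10)/6)² = 1.000
te_Ticketing = (1 + 4·2 + 3)/6 = 12/6 = 2; σ²_Ticketing = ((3−1)/6)² = 0.111
te_Staff briefing = (3 + 4·6 + 21)/6 = 48/6 = 8; σ²_Staff briefing = ((21−3)/6)² = 9.000
te_Rehearsal = (9 + 4·10 + 11)/6 = 60/6 = 10; σ²_Rehearsal = ((11−9)/6)² = 0.111
te_Signage = (1 + 4·4 + 7)/6 = 24/6 = 4; σ²_Signage = ((7−1)/6)² = 1.000

Forward pass:
ES_Permits = 0; EF_Permits = 14
ES_Catering order = 14; EF_Catering order = 14+7 = 21
ES_AV setup = 14; EF_AV setup = 14+14 = 28
ES_Stage build = 14; EF_Stage build = 14+9 = 23
ES_Marketing push = 14; EF_Marketing push = 14+13 = 27
ES_Ticketing = 14; EF_Ticketing = 14+2 = 16
ES_Staff briefing = 14; EF_Staff briefing = 14+8 = 22
ES_Rehearsal = max(EF_Marketing push=27, EF_Staff briefing=22) = 27; EF_Rehearsal = 27+10 = 37
ES_Signage = max(EF_Catering order=21, EF_AV setup=28, EF_Stage build=23, EF_Ticketing=16, EF_Rehearsal=37) = 37; EF_Signage = 37+4 = 41
Expected project duration μ = 41 days. Critical path: Permits → Marketing push → Rehearsal → Signage.

Variance along critical path = 2.778 + 1.000 + 0.111 + 1.000 = 4.889; σ = 2.211 days.
D = μ + z·σ = 41 + 1.036·2.211 = 43.3 days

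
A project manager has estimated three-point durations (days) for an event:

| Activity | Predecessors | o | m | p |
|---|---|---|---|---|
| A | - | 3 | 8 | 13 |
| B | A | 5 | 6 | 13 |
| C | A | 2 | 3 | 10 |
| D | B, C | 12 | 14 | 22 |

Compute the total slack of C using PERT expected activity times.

te_A = (3 + 4·8 + 13)/6 = 48/6 = 8
te_B = (5 + 4·6 + 13)/6 = 42/6 = 7
te_C = (2 + 4·3 + 10)/6 = 24/6 = 4
te_D = (12 + 4·14 + 22)/6 = 90/6 = 15

Forward pass:
ES_A = 0; EF_A = 8
ES_B = 8; EF_B = 8+7 = 15
ES_C = 8; EF_C = 8+4 = 12
ES_D = max(EF_B=15, EF_C=12) = 15; EF_D = 15+15 = 30
Expected project duration μ = 30 days. Critical path: A → B → D.

Backward pass:
LF_D = 30; LS_D = 30−15 = 15
LF_C = LS_D = 15; LS_C = 15−4 = 11
LF_B = LS_D = 15; LS_B = 15−7 = 8
LF_A = min(LS_B=8, LS_C=11) = 8; LS_A = 8−8 = 0
Slack_C = LS_C − ES_C = 11 − 8 = 3

3 days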